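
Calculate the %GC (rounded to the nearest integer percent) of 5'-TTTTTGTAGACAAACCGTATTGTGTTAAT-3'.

A=8, G=5, C=3, T=13
G+C = 5 + 3 = 8 out of 29 bases
%GC = 8/29 × 100 = 27.59% ≈ 28%

28%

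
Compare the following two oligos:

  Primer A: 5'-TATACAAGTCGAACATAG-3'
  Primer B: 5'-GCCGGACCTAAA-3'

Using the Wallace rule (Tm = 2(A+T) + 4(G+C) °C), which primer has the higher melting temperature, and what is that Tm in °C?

Primer A: A+T=12, G+C=6 → Tm = 2(12)+4(6) = 48°C
Primer B: A+T=5, G+C=7 → Tm = 2(5)+4(7) = 38°C
48°C vs 38°C → primer A is higher.

Primer A, 48°C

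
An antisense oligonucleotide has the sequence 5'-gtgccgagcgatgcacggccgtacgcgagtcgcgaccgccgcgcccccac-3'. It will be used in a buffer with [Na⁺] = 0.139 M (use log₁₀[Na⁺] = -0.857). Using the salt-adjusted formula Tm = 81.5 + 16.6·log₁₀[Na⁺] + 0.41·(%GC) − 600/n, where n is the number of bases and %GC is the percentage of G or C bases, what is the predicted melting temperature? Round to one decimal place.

87.3°C

Length n = 50. Base counts: C=22, G=17, A=7, T=4
G+C = 39, so %GC = 39/50 × 100 = 78%
Salt term: 16.6 × (-0.857) = -14.226
GC term: 0.41 × 78 = 31.98; length term: −600/50 = −12
Tm = 81.5 + (-14.226) + 31.98 − 12 = 87.254 → 87.3°C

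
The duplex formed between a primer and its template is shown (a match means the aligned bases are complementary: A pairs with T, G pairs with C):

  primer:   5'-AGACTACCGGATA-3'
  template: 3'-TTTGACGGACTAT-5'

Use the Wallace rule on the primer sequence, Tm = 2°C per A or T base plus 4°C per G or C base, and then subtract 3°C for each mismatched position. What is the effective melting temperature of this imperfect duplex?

Primer base counts: A=5, T=2, G=3, C=3 → A+T=7, G+C=6
Perfect-match Tm = 2(7) + 4(6) = 14 + 24 = 38°C
Mismatches (positions where the bases are not complementary): 3 (at positions 2, 6, 9)
Effective Tm = 38 − 3×3 = 38 − 9 = 29°C

29°C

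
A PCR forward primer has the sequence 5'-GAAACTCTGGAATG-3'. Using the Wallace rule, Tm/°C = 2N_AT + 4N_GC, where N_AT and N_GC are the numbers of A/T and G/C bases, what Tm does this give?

40°C

Counting bases: A=5, G=4, T=3, C=2
A+T = 8, G+C = 6
Tm = 4·6 + 2·8 = 24 + 16 = 40°C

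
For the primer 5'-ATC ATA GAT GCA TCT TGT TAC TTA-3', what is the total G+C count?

7

Counting bases: C=4, T=10, G=3, A=7
G+C = 3 + 4 = 7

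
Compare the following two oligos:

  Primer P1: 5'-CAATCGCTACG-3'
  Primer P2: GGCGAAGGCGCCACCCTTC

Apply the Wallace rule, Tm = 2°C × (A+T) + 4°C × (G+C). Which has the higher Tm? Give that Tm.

Primer P1: A+T=5, G+C=6 → Tm = 2(5)+4(6) = 34°C
Primer P2: A+T=5, G+C=14 → Tm = 2(5)+4(14) = 66°C
34°C vs 66°C → primer P2 is higher.

Primer P2, 66°C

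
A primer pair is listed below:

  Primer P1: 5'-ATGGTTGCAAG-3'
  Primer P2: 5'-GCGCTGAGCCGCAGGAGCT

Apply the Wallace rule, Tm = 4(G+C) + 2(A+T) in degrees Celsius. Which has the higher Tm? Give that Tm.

Primer P1: A+T=6, G+C=5 → Tm = 2(6)+4(5) = 32°C
Primer P2: A+T=5, G+C=14 → Tm = 2(5)+4(14) = 66°C
32°C vs 66°C → primer P2 is higher.

Primer P2, 66°C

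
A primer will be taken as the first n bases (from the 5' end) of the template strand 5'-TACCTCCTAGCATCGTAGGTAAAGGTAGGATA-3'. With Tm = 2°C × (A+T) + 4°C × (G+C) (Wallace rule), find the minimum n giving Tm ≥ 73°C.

n = 25

First 24 bases: TACCTCCTAGCATCGTAGGTAAAG → Tm = 70°C (< 73°C)
First 25 bases: TACCTCCTAGCATCGTAGGTAAAGG → Tm = 74°C (≥ 73°C)
Since every base adds ≥2°C, Tm only increases with n, so the threshold is first crossed at n = 25.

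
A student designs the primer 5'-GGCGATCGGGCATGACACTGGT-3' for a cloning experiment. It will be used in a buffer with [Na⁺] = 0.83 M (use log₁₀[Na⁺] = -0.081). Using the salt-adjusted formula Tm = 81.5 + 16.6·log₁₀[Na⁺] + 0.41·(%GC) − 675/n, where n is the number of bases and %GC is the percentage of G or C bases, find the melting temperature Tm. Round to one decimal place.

75.6°C

Length n = 22. Counting bases: T=4, A=4, C=5, G=9
G+C = 14, so %GC = 14/22 × 100 = 63.636%
Salt term: 16.6 × (-0.081) = -1.345
GC term: 0.41 × 63.636 = 26.091; length term: −675/22 = −30.682
Tm = 81.5 + (-1.345) + 26.091 − 30.682 = 75.564 → 75.6°C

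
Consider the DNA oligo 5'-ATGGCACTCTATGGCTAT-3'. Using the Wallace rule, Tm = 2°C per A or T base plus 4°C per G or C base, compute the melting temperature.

Scanning the sequence gives T=6, G=4, C=4, A=4.
A+T = 10, G+C = 8
Tm = 2×10 + 4×8 = 52°C

52°C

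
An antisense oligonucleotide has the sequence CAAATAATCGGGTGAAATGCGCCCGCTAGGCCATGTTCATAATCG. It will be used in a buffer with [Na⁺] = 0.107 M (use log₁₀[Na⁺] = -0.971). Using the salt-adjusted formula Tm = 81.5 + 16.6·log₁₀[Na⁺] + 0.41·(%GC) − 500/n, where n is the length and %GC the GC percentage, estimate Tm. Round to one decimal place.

Length n = 45. C=11, A=13, G=11, T=10
G+C = 22, so %GC = 22/45 × 100 = 48.889%
Salt term: 16.6 × (-0.971) = -16.119
GC term: 0.41 × 48.889 = 20.044; length term: −500/45 = −11.111
Tm = 81.5 + (-16.119) + 20.044 − 11.111 = 74.314 → 74.3°C

74.3°C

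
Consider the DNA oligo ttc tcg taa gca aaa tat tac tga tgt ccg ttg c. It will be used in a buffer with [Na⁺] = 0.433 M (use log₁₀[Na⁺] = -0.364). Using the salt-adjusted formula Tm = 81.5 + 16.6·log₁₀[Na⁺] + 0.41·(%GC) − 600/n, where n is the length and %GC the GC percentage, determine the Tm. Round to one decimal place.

73.5°C

Length n = 34. G=6, C=7, A=9, T=12
G+C = 13, so %GC = 13/34 × 100 = 38.235%
Salt term: 16.6 × (-0.364) = -6.042
GC term: 0.41 × 38.235 = 15.676; length term: −600/34 = −17.647
Tm = 81.5 + (-6.042) + 15.676 − 17.647 = 73.487 → 73.5°C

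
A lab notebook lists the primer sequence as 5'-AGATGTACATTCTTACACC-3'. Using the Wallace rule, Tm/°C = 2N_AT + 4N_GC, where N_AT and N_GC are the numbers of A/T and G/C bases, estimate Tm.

T=6, C=5, G=2, A=6
A+T = 12, G+C = 7
Tm = 2×12 + 4×7 = 52°C

52°C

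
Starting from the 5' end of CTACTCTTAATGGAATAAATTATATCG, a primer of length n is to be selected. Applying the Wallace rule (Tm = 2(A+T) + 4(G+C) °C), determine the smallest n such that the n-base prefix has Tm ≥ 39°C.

First 14 bases: CTACTCTTAATGGA → Tm = 38°C (< 39°C)
First 15 bases: CTACTCTTAATGGAA → Tm = 40°C (≥ 39°C)
Since every base adds ≥2°C, Tm only increases with n, so the threshold is first crossed at n = 15.

n = 15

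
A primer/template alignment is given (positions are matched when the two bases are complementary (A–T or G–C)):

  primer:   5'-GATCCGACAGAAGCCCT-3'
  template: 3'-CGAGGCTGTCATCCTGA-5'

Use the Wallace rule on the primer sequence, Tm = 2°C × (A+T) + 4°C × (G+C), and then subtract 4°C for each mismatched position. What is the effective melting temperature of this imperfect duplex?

38°C

Primer base counts: A=5, T=2, G=4, C=6 → A+T=7, G+C=10
Perfect-match Tm = 2(7) + 4(10) = 14 + 40 = 54°C
Mismatches (positions where the bases are not complementary): 4 (at positions 2, 11, 14, 15)
Effective Tm = 54 − 4×4 = 54 − 16 = 38°C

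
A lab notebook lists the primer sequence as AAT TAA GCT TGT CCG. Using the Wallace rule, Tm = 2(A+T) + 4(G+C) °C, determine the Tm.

Counting bases: T=5, C=3, A=4, G=3
A+T = 9, G+C = 6
Tm = 2×9 + 4×6 = 42°C

42°C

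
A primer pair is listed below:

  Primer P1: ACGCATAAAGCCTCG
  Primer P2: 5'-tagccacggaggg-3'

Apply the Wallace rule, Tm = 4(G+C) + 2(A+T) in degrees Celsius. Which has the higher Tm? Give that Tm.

Primer P1, 46°C

Primer P1: A+T=7, G+C=8 → Tm = 2(7)+4(8) = 46°C
Primer P2: A+T=4, G+C=9 → Tm = 2(4)+4(9) = 44°C
46°C vs 44°C → primer P1 is higher.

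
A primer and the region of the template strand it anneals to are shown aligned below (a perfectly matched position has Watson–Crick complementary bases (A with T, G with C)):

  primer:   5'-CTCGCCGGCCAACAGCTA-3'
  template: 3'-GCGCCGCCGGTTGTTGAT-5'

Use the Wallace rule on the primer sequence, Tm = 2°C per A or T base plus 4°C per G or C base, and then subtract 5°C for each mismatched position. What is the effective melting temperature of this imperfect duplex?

45°C

Primer base counts: A=4, T=2, G=4, C=8 → A+T=6, G+C=12
Perfect-match Tm = 2(6) + 4(12) = 12 + 48 = 60°C
Mismatches (positions where the bases are not complementary): 3 (at positions 2, 5, 15)
Effective Tm = 60 − 3×5 = 60 − 15 = 45°C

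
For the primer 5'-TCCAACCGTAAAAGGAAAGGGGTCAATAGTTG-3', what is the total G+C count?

14

Base counts: A=12, G=9, T=6, C=5
G+C = 9 + 5 = 14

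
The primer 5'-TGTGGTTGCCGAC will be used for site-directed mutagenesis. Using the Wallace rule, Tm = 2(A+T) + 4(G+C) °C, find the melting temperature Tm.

42°C

Base counts: C=3, A=1, G=5, T=4
A+T = 5, G+C = 8
Tm = 2×5 + 4×8 = 42°C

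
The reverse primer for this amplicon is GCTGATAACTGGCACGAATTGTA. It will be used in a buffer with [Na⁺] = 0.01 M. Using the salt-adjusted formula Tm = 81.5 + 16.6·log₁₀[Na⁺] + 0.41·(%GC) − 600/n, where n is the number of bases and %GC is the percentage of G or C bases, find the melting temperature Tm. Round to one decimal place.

40.0°C

Length n = 23. T=6, C=4, A=7, G=6
G+C = 10, so %GC = 10/23 × 100 = 43.478%
Salt term: 16.6 × (-2) = -33.2
GC term: 0.41 × 43.478 = 17.826; length term: −600/23 = −26.087
Tm = 81.5 + (-33.2) + 17.826 − 26.087 = 40.039 → 40.0°C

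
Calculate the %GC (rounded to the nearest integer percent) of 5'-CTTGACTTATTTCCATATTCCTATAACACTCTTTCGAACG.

35%

C=11, T=16, G=3, A=10
G+C = 3 + 11 = 14 out of 40 bases
%GC = 14/40 × 100 = 35% ≈ 35%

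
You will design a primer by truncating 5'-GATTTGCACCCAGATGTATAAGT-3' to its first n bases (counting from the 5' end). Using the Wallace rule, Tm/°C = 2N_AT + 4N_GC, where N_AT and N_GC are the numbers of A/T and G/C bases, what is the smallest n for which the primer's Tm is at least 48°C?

n = 16

First 15 bases: GATTTGCACCCAGAT → Tm = 44°C (< 48°C)
First 16 bases: GATTTGCACCCAGATG → Tm = 48°C (≥ 48°C)
Since every base adds ≥2°C, Tm only increases with n, so the threshold is first crossed at n = 16.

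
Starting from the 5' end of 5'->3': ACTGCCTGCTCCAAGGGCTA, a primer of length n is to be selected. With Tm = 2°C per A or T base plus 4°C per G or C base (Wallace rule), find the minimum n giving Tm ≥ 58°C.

n = 18

First 17 bases: ACTGCCTGCTCCAAGGG → Tm = 56°C (< 58°C)
First 18 bases: ACTGCCTGCTCCAAGGGC → Tm = 60°C (≥ 58°C)
Since every base adds ≥2°C, Tm only increases with n, so the threshold is first crossed at n = 18.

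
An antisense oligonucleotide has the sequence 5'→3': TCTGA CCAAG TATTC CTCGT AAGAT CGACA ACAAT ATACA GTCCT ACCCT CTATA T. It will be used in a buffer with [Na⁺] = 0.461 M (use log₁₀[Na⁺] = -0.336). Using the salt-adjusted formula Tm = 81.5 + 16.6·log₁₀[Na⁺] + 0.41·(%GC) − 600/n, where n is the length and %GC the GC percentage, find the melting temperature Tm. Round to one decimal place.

Length n = 56. Counting bases: A=18, G=6, T=16, C=16
G+C = 22, so %GC = 22/56 × 100 = 39.286%
Salt term: 16.6 × (-0.336) = -5.578
GC term: 0.41 × 39.286 = 16.107; length term: −600/56 = −10.714
Tm = 81.5 + (-5.578) + 16.107 − 10.714 = 81.315 → 81.3°C

81.3°C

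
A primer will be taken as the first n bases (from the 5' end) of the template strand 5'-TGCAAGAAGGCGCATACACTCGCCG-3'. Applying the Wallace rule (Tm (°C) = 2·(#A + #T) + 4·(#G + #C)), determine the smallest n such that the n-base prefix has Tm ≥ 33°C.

n = 11

First 10 bases: TGCAAGAAGG → Tm = 30°C (< 33°C)
First 11 bases: TGCAAGAAGGC → Tm = 34°C (≥ 33°C)
Each additional base adds 2°C (A/T) or 4°C (G/C), so Tm is non-decreasing in n; n = 11 is the first length to reach 33°C.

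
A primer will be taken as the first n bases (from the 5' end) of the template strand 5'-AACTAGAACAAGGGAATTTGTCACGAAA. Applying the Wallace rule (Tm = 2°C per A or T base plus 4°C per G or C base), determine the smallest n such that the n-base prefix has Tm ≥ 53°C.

First 19 bases: AACTAGAACAAGGGAATTT → Tm = 50°C (< 53°C)
First 20 bases: AACTAGAACAAGGGAATTTG → Tm = 54°C (≥ 53°C)
Since every base adds ≥2°C, Tm only increases with n, so the threshold is first crossed at n = 20.

n = 20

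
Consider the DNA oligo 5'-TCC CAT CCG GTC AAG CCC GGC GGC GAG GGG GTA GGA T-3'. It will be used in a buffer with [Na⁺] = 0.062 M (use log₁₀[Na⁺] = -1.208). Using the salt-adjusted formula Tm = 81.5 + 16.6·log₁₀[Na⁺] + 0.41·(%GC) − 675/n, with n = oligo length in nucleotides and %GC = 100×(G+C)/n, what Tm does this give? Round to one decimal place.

72.0°C

Length n = 37. C=11, G=15, T=5, A=6
G+C = 26, so %GC = 26/37 × 100 = 70.27%
Salt term: 16.6 × (-1.208) = -20.053
GC term: 0.41 × 70.27 = 28.811; length term: −675/37 = −18.243
Tm = 81.5 + (-20.053) + 28.811 − 18.243 = 72.015 → 72.0°C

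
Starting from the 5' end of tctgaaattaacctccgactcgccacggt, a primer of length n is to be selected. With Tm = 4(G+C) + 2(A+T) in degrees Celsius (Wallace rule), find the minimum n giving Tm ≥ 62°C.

First 21 bases: TCTGAAATTAACCTCCGACTC → Tm = 60°C (< 62°C)
First 22 bases: TCTGAAATTAACCTCCGACTCG → Tm = 64°C (≥ 62°C)
Each additional base adds 2°C (A/T) or 4°C (G/C), so Tm is non-decreasing in n; n = 22 is the first length to reach 62°C.

n = 22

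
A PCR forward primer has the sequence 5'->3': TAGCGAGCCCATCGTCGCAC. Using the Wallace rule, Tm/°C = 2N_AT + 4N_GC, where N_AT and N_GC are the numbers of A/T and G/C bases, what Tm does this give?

66°C

Scanning the sequence gives A=4, T=3, G=5, C=8.
AT pairs contribute 7, GC pairs contribute 13.
Tm = 2×7 + 4×13 = 66°C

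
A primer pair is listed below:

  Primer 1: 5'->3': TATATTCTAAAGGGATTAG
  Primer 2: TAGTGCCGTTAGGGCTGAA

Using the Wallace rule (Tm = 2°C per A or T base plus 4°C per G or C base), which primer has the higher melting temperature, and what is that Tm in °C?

Primer 1: A+T=14, G+C=5 → Tm = 2(14)+4(5) = 48°C
Primer 2: A+T=9, G+C=10 → Tm = 2(9)+4(10) = 58°C
48°C vs 58°C → primer 2 is higher.

Primer 2, 58°C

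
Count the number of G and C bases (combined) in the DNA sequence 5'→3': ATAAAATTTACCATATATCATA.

Counting bases: C=3, T=8, G=0, A=11
G+C = 0 + 3 = 3

3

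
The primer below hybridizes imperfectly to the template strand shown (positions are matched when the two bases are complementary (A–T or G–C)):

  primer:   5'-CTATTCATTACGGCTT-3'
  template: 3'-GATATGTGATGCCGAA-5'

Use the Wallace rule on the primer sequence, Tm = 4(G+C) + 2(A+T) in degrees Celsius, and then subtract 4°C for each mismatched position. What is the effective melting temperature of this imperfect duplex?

Primer base counts: A=3, T=7, G=2, C=4 → A+T=10, G+C=6
Perfect-match Tm = 2(10) + 4(6) = 20 + 24 = 44°C
Mismatches (positions where the bases are not complementary): 2 (at positions 5, 8)
Effective Tm = 44 − 2×4 = 44 − 8 = 36°C

36°C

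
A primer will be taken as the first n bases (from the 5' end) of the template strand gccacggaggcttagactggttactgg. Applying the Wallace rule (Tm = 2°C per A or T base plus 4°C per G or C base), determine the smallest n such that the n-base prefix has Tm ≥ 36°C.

First 9 bases: GCCACGGAG → Tm = 32°C (< 36°C)
First 10 bases: GCCACGGAGG → Tm = 36°C (≥ 36°C)
Since every base adds ≥2°C, Tm only increases with n, so the threshold is first crossed at n = 10.

n = 10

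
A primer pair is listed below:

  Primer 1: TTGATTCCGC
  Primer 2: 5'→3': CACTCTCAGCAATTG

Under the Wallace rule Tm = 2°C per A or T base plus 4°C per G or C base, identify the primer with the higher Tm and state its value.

Primer 1: A+T=5, G+C=5 → Tm = 2(5)+4(5) = 30°C
Primer 2: A+T=8, G+C=7 → Tm = 2(8)+4(7) = 44°C
30°C vs 44°C → primer 2 is higher.

Primer 2, 44°C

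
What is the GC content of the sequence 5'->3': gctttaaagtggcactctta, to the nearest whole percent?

40%

C=4, G=4, T=7, A=5
G+C = 4 + 4 = 8 out of 20 bases
%GC = 8/20 × 100 = 40% ≈ 40%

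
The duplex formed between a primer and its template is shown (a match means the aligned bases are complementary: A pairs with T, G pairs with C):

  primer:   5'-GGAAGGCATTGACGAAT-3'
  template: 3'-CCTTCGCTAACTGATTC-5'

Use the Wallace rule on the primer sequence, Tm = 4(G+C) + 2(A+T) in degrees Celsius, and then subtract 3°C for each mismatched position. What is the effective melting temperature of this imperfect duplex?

38°C

Primer base counts: A=6, T=3, G=6, C=2 → A+T=9, G+C=8
Perfect-match Tm = 2(9) + 4(8) = 18 + 32 = 50°C
Mismatches (positions where the bases are not complementary): 4 (at positions 6, 7, 14, 17)
Effective Tm = 50 − 4×3 = 50 − 12 = 38°C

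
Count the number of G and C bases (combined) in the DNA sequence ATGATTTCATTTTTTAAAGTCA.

Counting bases: G=2, C=2, T=11, A=7
G+C = 2 + 2 = 4

4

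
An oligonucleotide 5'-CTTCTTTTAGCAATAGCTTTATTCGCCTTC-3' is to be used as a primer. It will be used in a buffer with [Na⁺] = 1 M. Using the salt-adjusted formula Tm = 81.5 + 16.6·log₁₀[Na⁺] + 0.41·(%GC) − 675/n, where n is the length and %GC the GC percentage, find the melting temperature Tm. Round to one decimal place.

74.0°C

Length n = 30. Scanning the sequence gives C=8, T=14, A=5, G=3.
G+C = 11, so %GC = 11/30 × 100 = 36.667%
Salt term: 16.6 × (0) = 0
GC term: 0.41 × 36.667 = 15.033; length term: −675/30 = −22.5
Tm = 81.5 + (0) + 15.033 − 22.5 = 74.033 → 74.0°C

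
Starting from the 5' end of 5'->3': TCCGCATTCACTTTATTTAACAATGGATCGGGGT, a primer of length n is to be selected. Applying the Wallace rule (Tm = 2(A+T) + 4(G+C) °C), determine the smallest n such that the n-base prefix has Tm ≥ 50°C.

n = 19

First 18 bases: TCCGCATTCACTTTATTT → Tm = 48°C (< 50°C)
First 19 bases: TCCGCATTCACTTTATTTA → Tm = 50°C (≥ 50°C)
Each additional base adds 2°C (A/T) or 4°C (G/C), so Tm is non-decreasing in n; n = 19 is the first length to reach 50°C.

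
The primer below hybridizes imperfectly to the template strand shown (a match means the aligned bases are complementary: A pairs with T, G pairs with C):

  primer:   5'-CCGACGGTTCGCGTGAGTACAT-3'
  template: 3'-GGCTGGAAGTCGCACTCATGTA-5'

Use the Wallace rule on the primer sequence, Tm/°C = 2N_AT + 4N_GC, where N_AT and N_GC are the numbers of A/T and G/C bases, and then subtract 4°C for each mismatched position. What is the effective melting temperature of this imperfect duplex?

Primer base counts: A=4, T=5, G=7, C=6 → A+T=9, G+C=13
Perfect-match Tm = 2(9) + 4(13) = 18 + 52 = 70°C
Mismatches (positions where the bases are not complementary): 4 (at positions 6, 7, 9, 10)
Effective Tm = 70 − 4×4 = 70 − 16 = 54°C

54°C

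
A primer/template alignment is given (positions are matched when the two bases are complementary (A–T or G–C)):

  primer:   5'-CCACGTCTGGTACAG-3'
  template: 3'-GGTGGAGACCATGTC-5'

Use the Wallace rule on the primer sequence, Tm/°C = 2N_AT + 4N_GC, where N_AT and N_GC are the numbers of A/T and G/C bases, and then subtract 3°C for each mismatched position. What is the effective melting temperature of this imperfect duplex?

45°C

Primer base counts: A=3, T=3, G=4, C=5 → A+T=6, G+C=9
Perfect-match Tm = 2(6) + 4(9) = 12 + 36 = 48°C
Mismatches (positions where the bases are not complementary): 1 (at position 5)
Effective Tm = 48 − 1×3 = 48 − 3 = 45°C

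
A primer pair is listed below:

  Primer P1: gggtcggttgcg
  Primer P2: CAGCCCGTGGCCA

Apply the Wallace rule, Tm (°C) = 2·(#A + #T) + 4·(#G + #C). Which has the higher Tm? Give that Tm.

Primer P2, 46°C

Primer P1: A+T=3, G+C=9 → Tm = 2(3)+4(9) = 42°C
Primer P2: A+T=3, G+C=10 → Tm = 2(3)+4(10) = 46°C
42°C vs 46°C → primer P2 is higher.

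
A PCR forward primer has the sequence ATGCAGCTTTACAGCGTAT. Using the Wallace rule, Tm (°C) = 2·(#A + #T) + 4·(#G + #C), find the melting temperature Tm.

Scanning the sequence gives G=4, A=5, C=4, T=6.
AT pairs contribute 11, GC pairs contribute 8.
Tm = 2(11) + 4(8) = 22 + 32 = 54°C

54°C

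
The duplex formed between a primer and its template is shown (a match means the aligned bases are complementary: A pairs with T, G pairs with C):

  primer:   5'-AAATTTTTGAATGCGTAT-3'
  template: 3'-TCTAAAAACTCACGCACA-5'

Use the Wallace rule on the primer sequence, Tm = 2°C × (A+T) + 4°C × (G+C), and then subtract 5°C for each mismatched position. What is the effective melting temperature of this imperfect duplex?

Primer base counts: A=6, T=8, G=3, C=1 → A+T=14, G+C=4
Perfect-match Tm = 2(14) + 4(4) = 28 + 16 = 44°C
Mismatches (positions where the bases are not complementary): 3 (at positions 2, 11, 17)
Effective Tm = 44 − 3×5 = 44 − 15 = 29°C

29°C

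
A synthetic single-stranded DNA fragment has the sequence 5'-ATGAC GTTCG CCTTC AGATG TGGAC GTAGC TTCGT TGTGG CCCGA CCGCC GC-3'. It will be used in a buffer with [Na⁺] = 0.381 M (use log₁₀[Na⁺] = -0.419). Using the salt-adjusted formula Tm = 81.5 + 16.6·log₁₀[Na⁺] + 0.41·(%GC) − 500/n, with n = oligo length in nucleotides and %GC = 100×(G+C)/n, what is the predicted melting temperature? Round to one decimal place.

Length n = 52. Base counts: C=16, T=13, A=7, G=16
G+C = 32, so %GC = 32/52 × 100 = 61.538%
Salt term: 16.6 × (-0.419) = -6.955
GC term: 0.41 × 61.538 = 25.231; length term: −500/52 = −9.615
Tm = 81.5 + (-6.955) + 25.231 − 9.615 = 90.161 → 90.2°C

90.2°C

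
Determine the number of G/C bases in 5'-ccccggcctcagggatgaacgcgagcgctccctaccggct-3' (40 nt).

29

Counting bases: G=12, C=17, A=6, T=5
Total G or C: 12 + 17 = 29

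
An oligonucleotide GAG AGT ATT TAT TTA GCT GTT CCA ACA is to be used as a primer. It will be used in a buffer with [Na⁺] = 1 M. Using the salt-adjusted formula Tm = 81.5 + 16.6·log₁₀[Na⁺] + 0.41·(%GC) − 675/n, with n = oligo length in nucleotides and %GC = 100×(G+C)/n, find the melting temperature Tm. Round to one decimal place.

Length n = 27. Counting bases: C=4, G=5, T=10, A=8
G+C = 9, so %GC = 9/27 × 100 = 33.333%
Salt term: 16.6 × (0) = 0
GC term: 0.41 × 33.333 = 13.667; length term: −675/27 = −25
Tm = 81.5 + (0) + 13.667 − 25 = 70.167 → 70.2°C

70.2°C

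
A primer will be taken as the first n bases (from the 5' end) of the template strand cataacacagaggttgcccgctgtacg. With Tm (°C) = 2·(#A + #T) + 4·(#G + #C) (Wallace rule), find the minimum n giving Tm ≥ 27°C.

First 9 bases: CATAACACA → Tm = 24°C (< 27°C)
First 10 bases: CATAACACAG → Tm = 28°C (≥ 27°C)
Each additional base adds 2°C (A/T) or 4°C (G/C), so Tm is non-decreasing in n; n = 10 is the first length to reach 27°C.

n = 10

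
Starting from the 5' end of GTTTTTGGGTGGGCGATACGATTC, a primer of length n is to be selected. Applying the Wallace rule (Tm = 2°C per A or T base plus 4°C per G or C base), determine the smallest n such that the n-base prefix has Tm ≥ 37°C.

n = 13

First 12 bases: GTTTTTGGGTGG → Tm = 36°C (< 37°C)
First 13 bases: GTTTTTGGGTGGG → Tm = 40°C (≥ 37°C)
Since every base adds ≥2°C, Tm only increases with n, so the threshold is first crossed at n = 13.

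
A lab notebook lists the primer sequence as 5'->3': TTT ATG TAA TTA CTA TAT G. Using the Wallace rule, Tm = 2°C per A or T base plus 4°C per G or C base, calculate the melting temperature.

44°C

Scanning the sequence gives A=6, T=10, C=1, G=2.
A+T = 16, G+C = 3
Tm = 2×16 + 4×3 = 44°C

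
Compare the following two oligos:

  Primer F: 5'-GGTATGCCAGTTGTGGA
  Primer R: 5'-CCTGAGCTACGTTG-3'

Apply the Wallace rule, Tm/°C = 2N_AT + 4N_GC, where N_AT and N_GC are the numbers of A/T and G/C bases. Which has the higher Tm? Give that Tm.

Primer F: A+T=8, G+C=9 → Tm = 2(8)+4(9) = 52°C
Primer R: A+T=6, G+C=8 → Tm = 2(6)+4(8) = 44°C
52°C vs 44°C → primer F is higher.

Primer F, 52°C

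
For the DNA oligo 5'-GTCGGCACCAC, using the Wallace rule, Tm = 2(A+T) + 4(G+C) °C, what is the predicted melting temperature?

38°C

G=3, C=5, T=1, A=2
A+T = 3, G+C = 8
Tm = 2(3) + 4(8) = 6 + 32 = 38°C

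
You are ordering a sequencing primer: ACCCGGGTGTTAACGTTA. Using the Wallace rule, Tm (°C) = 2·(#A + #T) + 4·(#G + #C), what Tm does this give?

A=4, G=5, C=4, T=5
AT pairs contribute 9, GC pairs contribute 9.
Tm = 2(9) + 4(9) = 18 + 36 = 54°C

54°C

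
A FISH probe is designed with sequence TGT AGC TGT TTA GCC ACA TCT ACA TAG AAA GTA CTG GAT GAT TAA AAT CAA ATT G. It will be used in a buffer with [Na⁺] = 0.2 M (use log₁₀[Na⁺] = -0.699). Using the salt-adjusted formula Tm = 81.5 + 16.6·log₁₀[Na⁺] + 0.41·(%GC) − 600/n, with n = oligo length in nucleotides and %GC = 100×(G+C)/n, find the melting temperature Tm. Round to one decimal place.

Length n = 55. Base counts: C=8, G=10, A=20, T=17
G+C = 18, so %GC = 18/55 × 100 = 32.727%
Salt term: 16.6 × (-0.699) = -11.603
GC term: 0.41 × 32.727 = 13.418; length term: −600/55 = −10.909
Tm = 81.5 + (-11.603) + 13.418 − 10.909 = 72.406 → 72.4°C

72.4°C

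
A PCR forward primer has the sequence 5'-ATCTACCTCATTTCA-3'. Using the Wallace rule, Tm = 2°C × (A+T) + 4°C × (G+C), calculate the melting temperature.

40°C

Scanning the sequence gives T=6, A=4, C=5, G=0.
AT pairs contribute 10, GC pairs contribute 5.
Tm = 2(10) + 4(5) = 20 + 20 = 40°C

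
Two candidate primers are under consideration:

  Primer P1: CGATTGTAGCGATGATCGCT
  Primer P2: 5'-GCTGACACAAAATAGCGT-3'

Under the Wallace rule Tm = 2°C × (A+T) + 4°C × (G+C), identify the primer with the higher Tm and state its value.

Primer P1, 60°C

Primer P1: A+T=10, G+C=10 → Tm = 2(10)+4(10) = 60°C
Primer P2: A+T=10, G+C=8 → Tm = 2(10)+4(8) = 52°C
60°C vs 52°C → primer P1 is higher.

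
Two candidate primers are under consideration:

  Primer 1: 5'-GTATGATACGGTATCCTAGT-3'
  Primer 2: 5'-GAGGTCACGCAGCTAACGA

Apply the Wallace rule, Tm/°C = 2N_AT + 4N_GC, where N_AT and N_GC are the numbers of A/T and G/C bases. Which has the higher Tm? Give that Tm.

Primer 2, 60°C

Primer 1: A+T=12, G+C=8 → Tm = 2(12)+4(8) = 56°C
Primer 2: A+T=8, G+C=11 → Tm = 2(8)+4(11) = 60°C
56°C vs 60°C → primer 2 is higher.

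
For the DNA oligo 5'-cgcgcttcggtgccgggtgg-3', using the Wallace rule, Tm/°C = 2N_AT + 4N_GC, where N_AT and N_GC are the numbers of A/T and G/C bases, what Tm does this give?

G=10, T=4, C=6, A=0
AT pairs contribute 4, GC pairs contribute 16.
Tm = 2(4) + 4(16) = 8 + 64 = 72°C

72°C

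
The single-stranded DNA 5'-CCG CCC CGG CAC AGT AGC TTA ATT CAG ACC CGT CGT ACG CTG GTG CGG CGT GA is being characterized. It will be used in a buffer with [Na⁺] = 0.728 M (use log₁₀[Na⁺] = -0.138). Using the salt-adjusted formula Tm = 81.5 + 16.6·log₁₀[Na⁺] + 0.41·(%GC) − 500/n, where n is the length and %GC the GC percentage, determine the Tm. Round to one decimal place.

Length n = 53. Scanning the sequence gives T=10, C=18, A=9, G=16.
G+C = 34, so %GC = 34/53 × 100 = 64.151%
Salt term: 16.6 × (-0.138) = -2.291
GC term: 0.41 × 64.151 = 26.302; length term: −500/53 = −9.434
Tm = 81.5 + (-2.291) + 26.302 − 9.434 = 96.077 → 96.1°C

96.1°C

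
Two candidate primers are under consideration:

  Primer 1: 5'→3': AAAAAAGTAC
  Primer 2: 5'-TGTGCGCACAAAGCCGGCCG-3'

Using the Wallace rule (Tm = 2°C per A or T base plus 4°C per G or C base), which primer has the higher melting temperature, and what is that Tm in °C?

Primer 2, 68°C

Primer 1: A+T=8, G+C=2 → Tm = 2(8)+4(2) = 24°C
Primer 2: A+T=6, G+C=14 → Tm = 2(6)+4(14) = 68°C
24°C vs 68°C → primer 2 is higher.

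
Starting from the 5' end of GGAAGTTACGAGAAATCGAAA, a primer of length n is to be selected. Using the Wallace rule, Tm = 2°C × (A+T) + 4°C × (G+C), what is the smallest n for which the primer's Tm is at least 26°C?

First 8 bases: GGAAGTTA → Tm = 22°C (< 26°C)
First 9 bases: GGAAGTTAC → Tm = 26°C (≥ 26°C)
Each additional base adds 2°C (A/T) or 4°C (G/C), so Tm is non-decreasing in n; n = 9 is the first length to reach 26°C.

n = 9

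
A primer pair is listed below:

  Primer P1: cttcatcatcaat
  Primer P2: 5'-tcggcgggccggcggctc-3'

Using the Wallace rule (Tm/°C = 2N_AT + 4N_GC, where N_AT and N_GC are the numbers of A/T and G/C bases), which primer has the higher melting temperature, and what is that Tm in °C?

Primer P1: A+T=9, G+C=4 → Tm = 2(9)+4(4) = 34°C
Primer P2: A+T=2, G+C=16 → Tm = 2(2)+4(16) = 68°C
34°C vs 68°C → primer P2 is higher.

Primer P2, 68°C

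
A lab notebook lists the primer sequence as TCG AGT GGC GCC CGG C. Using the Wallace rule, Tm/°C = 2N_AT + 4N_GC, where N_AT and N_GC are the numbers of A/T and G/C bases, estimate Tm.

58°C

Scanning the sequence gives A=1, C=6, G=7, T=2.
A+T = 3, G+C = 13
Tm = 2×3 + 4×13 = 58°C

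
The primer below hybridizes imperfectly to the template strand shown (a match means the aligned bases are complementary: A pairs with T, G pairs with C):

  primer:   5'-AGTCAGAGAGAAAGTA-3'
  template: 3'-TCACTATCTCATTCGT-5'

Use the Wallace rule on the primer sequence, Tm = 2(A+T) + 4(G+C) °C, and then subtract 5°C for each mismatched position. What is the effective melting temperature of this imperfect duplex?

Primer base counts: A=8, T=2, G=5, C=1 → A+T=10, G+C=6
Perfect-match Tm = 2(10) + 4(6) = 20 + 24 = 44°C
Mismatches (positions where the bases are not complementary): 4 (at positions 4, 6, 11, 15)
Effective Tm = 44 − 4×5 = 44 − 20 = 24°C

24°C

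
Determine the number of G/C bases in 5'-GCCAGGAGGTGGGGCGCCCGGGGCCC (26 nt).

C=9, T=1, A=2, G=14
Total G or C: 14 + 9 = 23

23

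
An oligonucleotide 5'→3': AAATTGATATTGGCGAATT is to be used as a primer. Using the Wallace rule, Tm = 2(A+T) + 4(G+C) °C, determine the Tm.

48°C

Counting bases: T=7, C=1, A=7, G=4
A+T = 14, G+C = 5
Tm = 2(14) + 4(5) = 28 + 20 = 48°C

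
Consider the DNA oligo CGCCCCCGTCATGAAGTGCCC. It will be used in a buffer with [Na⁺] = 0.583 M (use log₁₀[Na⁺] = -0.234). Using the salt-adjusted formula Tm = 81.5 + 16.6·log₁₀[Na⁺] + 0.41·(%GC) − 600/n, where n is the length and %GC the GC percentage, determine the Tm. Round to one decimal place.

Length n = 21. Counting bases: A=3, C=10, G=5, T=3
G+C = 15, so %GC = 15/21 × 100 = 71.429%
Salt term: 16.6 × (-0.234) = -3.884
GC term: 0.41 × 71.429 = 29.286; length term: −600/21 = −28.571
Tm = 81.5 + (-3.884) + 29.286 − 28.571 = 78.331 → 78.3°C

78.3°C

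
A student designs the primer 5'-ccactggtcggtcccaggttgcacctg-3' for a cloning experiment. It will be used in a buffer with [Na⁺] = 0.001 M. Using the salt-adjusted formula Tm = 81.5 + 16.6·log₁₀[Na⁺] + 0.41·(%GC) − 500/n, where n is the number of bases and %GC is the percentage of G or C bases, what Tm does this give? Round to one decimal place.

Length n = 27. Base counts: T=6, A=3, C=10, G=8
G+C = 18, so %GC = 18/27 × 100 = 66.667%
Salt term: 16.6 × (-3) = -49.8
GC term: 0.41 × 66.667 = 27.333; length term: −500/27 = −18.519
Tm = 81.5 + (-49.8) + 27.333 − 18.519 = 40.514 → 40.5°C

40.5°C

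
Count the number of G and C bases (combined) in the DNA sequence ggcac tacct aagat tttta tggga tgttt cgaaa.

Scanning the sequence gives G=8, T=12, C=5, A=10.
Total G or C: 8 + 5 = 13

13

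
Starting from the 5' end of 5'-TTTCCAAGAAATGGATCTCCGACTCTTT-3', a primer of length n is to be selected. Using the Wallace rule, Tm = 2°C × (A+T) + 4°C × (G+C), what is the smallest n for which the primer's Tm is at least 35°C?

First 13 bases: TTTCCAAGAAATG → Tm = 34°C (< 35°C)
First 14 bases: TTTCCAAGAAATGG → Tm = 38°C (≥ 35°C)
Since every base adds ≥2°C, Tm only increases with n, so the threshold is first crossed at n = 14.

n = 14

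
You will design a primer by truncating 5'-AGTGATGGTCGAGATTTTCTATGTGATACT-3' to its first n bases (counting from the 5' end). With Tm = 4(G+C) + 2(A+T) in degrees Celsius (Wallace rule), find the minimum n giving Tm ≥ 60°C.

n = 22

First 21 bases: AGTGATGGTCGAGATTTTCTA → Tm = 58°C (< 60°C)
First 22 bases: AGTGATGGTCGAGATTTTCTAT → Tm = 60°C (≥ 60°C)
Each additional base adds 2°C (A/T) or 4°C (G/C), so Tm is non-decreasing in n; n = 22 is the first length to reach 60°C.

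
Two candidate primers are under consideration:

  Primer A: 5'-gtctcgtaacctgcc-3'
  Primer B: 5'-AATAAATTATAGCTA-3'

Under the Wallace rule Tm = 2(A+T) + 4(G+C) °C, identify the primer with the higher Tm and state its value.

Primer A, 48°C

Primer A: A+T=6, G+C=9 → Tm = 2(6)+4(9) = 48°C
Primer B: A+T=13, G+C=2 → Tm = 2(13)+4(2) = 34°C
48°C vs 34°C → primer A is higher.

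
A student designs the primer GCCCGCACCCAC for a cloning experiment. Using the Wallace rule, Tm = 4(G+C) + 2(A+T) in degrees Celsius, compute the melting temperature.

G=2, T=0, C=8, A=2
AT pairs contribute 2, GC pairs contribute 10.
Tm = 2×2 + 4×10 = 44°C

44°C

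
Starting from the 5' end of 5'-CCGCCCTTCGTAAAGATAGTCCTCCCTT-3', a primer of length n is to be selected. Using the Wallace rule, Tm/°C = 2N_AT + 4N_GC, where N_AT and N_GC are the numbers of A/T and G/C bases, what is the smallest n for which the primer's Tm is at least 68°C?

First 21 bases: CCGCCCTTCGTAAAGATAGTC → Tm = 64°C (< 68°C)
First 22 bases: CCGCCCTTCGTAAAGATAGTCC → Tm = 68°C (≥ 68°C)
Each additional base adds 2°C (A/T) or 4°C (G/C), so Tm is non-decreasing in n; n = 22 is the first length to reach 68°C.

n = 22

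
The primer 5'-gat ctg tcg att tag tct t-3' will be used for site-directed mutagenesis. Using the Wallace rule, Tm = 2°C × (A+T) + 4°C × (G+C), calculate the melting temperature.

52°C

A=3, C=3, T=9, G=4
AT pairs contribute 12, GC pairs contribute 7.
Tm = 2(12) + 4(7) = 24 + 28 = 52°C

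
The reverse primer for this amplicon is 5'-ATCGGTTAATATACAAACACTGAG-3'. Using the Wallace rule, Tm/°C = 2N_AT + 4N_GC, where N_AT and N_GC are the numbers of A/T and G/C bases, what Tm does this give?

64°C

Counting bases: C=4, G=4, A=10, T=6
So N_AT = 16 and N_GC = 8.
Tm = 4·8 + 2·16 = 32 + 32 = 64°C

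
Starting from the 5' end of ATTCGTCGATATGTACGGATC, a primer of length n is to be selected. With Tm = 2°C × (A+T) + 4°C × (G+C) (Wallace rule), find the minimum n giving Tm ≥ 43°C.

First 15 bases: ATTCGTCGATATGTA → Tm = 40°C (< 43°C)
First 16 bases: ATTCGTCGATATGTAC → Tm = 44°C (≥ 43°C)
Each additional base adds 2°C (A/T) or 4°C (G/C), so Tm is non-decreasing in n; n = 16 is the first length to reach 43°C.

n = 16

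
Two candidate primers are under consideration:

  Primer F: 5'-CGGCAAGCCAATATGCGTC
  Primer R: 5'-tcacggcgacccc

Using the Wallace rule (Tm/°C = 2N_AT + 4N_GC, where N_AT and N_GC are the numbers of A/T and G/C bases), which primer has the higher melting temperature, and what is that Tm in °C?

Primer F, 60°C

Primer F: A+T=8, G+C=11 → Tm = 2(8)+4(11) = 60°C
Primer R: A+T=3, G+C=10 → Tm = 2(3)+4(10) = 46°C
60°C vs 46°C → primer F is higher.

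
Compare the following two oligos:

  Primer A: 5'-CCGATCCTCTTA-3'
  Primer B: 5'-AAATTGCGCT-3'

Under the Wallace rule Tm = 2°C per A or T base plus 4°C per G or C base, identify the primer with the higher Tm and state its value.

Primer A, 36°C

Primer A: A+T=6, G+C=6 → Tm = 2(6)+4(6) = 36°C
Primer B: A+T=6, G+C=4 → Tm = 2(6)+4(4) = 28°C
36°C vs 28°C → primer A is higher.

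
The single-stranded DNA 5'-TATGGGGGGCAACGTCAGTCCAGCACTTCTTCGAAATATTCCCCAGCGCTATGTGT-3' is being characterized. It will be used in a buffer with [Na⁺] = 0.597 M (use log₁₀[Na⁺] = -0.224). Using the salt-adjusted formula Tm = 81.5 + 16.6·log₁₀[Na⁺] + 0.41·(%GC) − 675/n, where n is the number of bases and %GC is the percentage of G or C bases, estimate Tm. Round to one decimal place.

87.0°C

Length n = 56. Scanning the sequence gives C=15, G=14, T=15, A=12.
G+C = 29, so %GC = 29/56 × 100 = 51.786%
Salt term: 16.6 × (-0.224) = -3.718
GC term: 0.41 × 51.786 = 21.232; length term: −675/56 = −12.054
Tm = 81.5 + (-3.718) + 21.232 − 12.054 = 86.96 → 87.0°C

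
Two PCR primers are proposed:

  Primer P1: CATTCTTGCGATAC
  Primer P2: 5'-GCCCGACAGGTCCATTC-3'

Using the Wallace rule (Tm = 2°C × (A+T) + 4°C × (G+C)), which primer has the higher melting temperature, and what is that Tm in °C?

Primer P2, 56°C

Primer P1: A+T=8, G+C=6 → Tm = 2(8)+4(6) = 40°C
Primer P2: A+T=6, G+C=11 → Tm = 2(6)+4(11) = 56°C
40°C vs 56°C → primer P2 is higher.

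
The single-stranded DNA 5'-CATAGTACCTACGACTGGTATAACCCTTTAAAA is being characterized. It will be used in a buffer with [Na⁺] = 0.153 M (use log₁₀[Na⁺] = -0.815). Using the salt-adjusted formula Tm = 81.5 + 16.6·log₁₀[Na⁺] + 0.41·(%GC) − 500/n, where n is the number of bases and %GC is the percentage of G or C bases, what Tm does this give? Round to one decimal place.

Length n = 33. Scanning the sequence gives T=9, C=8, G=4, A=12.
G+C = 12, so %GC = 12/33 × 100 = 36.364%
Salt term: 16.6 × (-0.815) = -13.529
GC term: 0.41 × 36.364 = 14.909; length term: −500/33 = −15.152
Tm = 81.5 + (-13.529) + 14.909 − 15.152 = 67.728 → 67.7°C

67.7°C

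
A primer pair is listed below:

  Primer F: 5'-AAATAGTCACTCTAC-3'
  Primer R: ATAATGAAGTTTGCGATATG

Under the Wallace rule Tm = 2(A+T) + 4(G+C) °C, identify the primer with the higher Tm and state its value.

Primer F: A+T=10, G+C=5 → Tm = 2(10)+4(5) = 40°C
Primer R: A+T=14, G+C=6 → Tm = 2(14)+4(6) = 52°C
40°C vs 52°C → primer R is higher.

Primer R, 52°C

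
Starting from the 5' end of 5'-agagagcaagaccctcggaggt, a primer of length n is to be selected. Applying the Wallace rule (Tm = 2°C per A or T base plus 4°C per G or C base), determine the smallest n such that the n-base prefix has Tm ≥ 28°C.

n = 10

First 9 bases: AGAGAGCAA → Tm = 26°C (< 28°C)
First 10 bases: AGAGAGCAAG → Tm = 30°C (≥ 28°C)
Since every base adds ≥2°C, Tm only increases with n, so the threshold is first crossed at n = 10.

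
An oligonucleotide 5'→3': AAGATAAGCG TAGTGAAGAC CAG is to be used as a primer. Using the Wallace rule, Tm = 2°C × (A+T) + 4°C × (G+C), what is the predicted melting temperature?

66°C

Counting bases: T=3, C=3, G=7, A=10
A+T = 13, G+C = 10
Tm = 2(13) + 4(10) = 26 + 40 = 66°C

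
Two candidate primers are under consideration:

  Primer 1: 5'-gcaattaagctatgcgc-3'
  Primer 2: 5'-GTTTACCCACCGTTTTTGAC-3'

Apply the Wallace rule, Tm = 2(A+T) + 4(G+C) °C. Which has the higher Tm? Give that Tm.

Primer 1: A+T=9, G+C=8 → Tm = 2(9)+4(8) = 50°C
Primer 2: A+T=11, G+C=9 → Tm = 2(11)+4(9) = 58°C
50°C vs 58°C → primer 2 is higher.

Primer 2, 58°C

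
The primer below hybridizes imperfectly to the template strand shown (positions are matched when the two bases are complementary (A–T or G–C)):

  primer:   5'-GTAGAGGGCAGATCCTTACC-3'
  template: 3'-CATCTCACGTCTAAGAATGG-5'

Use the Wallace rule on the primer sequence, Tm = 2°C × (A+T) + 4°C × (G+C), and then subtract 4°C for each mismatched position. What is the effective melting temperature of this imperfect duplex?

54°C

Primer base counts: A=5, T=4, G=6, C=5 → A+T=9, G+C=11
Perfect-match Tm = 2(9) + 4(11) = 18 + 44 = 62°C
Mismatches (positions where the bases are not complementary): 2 (at positions 7, 14)
Effective Tm = 62 − 2×4 = 62 − 8 = 54°C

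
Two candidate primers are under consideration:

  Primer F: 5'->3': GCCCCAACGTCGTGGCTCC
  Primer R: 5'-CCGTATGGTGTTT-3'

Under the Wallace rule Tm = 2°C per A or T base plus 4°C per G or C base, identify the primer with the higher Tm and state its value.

Primer F: A+T=5, G+C=14 → Tm = 2(5)+4(14) = 66°C
Primer R: A+T=7, G+C=6 → Tm = 2(7)+4(6) = 38°C
66°C vs 38°C → primer F is higher.

Primer F, 66°C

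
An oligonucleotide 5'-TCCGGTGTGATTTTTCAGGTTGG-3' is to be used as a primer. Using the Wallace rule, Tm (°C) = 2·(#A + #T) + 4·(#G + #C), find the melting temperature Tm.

Scanning the sequence gives G=8, T=10, C=3, A=2.
A+T = 12, G+C = 11
Tm = 4·11 + 2·12 = 44 + 24 = 68°C

68°C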